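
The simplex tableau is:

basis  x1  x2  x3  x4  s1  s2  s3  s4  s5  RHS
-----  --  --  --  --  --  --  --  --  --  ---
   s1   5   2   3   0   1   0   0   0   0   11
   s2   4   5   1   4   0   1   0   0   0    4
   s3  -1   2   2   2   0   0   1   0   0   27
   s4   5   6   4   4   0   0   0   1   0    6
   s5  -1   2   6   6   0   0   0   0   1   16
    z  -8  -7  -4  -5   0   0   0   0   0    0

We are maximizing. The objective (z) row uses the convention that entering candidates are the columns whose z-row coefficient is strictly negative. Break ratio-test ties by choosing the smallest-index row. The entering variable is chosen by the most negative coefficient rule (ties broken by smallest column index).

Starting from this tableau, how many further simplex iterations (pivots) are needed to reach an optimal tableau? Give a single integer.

2

pivot: x1 in, s2 out → z = 8
pivot: x3 in, s4 out → z = 96/11
No improving column remains; optimal.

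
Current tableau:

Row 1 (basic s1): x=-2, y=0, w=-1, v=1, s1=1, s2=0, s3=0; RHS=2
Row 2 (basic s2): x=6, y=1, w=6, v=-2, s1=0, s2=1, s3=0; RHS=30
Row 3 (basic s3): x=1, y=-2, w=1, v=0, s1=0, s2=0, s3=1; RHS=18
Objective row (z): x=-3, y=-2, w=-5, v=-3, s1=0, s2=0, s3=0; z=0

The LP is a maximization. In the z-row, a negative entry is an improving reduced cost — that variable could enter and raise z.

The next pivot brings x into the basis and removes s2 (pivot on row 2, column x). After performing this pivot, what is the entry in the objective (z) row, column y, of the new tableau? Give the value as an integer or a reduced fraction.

Pivot element is row 2, column x: 6.
Normalize row 2: new (row 2, y) = 1/6 = 1/6.
z-row ← z-row − (-3)·(new row 2): -2 − (-3)·(1/6) = -3/2.

-3/2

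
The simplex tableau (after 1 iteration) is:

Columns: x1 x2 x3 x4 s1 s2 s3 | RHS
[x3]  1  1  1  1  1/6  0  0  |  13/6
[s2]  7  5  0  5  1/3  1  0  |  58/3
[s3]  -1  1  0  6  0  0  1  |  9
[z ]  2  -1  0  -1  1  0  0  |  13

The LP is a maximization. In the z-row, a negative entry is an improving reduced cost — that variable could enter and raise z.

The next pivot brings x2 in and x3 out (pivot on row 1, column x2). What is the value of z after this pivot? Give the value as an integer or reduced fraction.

91/6

Minimum ratio for x2: (13/6)/1 = 13/6.
z changes by −(z-row coeff of x2)·ratio = −(-1)·(13/6) = 13/6.
New z = 13 + (13/6) = 91/6.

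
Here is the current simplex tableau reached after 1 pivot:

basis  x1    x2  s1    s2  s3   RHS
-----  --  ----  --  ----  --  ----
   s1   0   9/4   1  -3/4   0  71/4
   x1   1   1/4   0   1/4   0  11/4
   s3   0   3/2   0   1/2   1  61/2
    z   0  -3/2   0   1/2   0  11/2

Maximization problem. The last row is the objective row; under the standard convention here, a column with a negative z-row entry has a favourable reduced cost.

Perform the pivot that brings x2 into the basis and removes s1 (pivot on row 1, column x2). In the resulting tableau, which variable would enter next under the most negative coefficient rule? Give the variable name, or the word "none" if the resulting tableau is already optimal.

Pivot element 9/4. New z-row = old z-row − (-3/2)·(row 1/(9/4)).
Updated z-row coefficients: x1: 0, x2: 0, s1: 2/3, s2: 0, s3: 0.
No coefficient is strictly negative; the tableau after this pivot is optimal.

none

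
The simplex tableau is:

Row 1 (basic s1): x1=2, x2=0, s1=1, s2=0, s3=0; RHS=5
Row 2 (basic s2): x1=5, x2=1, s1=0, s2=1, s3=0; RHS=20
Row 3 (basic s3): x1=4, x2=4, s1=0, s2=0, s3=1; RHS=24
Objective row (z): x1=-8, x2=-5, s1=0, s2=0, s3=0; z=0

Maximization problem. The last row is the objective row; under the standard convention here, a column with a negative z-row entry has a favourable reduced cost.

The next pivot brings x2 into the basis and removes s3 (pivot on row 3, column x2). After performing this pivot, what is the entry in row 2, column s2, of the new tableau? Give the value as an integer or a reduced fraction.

Pivot element is row 3, column x2: 4.
Normalize row 3: new (row 3, s2) = 0/4 = 0.
row 2 ← row 2 − 1·(new row 3): 1 − 1·0 = 1.

1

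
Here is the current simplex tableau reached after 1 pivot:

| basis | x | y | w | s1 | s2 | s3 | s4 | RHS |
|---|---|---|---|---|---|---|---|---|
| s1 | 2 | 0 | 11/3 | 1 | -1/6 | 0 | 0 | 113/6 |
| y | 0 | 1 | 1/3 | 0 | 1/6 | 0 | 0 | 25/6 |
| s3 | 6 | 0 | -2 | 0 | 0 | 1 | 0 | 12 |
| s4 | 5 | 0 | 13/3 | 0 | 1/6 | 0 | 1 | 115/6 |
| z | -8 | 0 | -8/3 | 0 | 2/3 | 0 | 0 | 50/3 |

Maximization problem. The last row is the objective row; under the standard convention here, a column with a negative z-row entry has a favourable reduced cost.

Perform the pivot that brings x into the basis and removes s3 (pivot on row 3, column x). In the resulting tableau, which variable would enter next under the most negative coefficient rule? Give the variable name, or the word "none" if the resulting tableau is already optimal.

Pivot element 6. New z-row = old z-row − (-8)·(row 3/6).
Updated z-row coefficients: x: 0, y: 0, w: -16/3, s1: 0, s2: 2/3, s3: 4/3, s4: 0.
The most negative is -16/3 in column w, so w would enter next.

w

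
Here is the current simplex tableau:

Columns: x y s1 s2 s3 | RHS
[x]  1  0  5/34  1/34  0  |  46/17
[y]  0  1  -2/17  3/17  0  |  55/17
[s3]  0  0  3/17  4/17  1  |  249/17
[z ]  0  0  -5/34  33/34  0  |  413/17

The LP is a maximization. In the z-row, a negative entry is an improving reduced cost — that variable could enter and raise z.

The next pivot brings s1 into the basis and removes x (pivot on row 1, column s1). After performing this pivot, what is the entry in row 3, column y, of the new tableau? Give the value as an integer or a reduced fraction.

0

Pivot element is row 1, column s1: 5/34.
Normalize row 1: new (row 1, y) = 0/(5/34) = 0.
row 3 ← row 3 − (3/17)·(new row 1): 0 − (3/17)·0 = 0.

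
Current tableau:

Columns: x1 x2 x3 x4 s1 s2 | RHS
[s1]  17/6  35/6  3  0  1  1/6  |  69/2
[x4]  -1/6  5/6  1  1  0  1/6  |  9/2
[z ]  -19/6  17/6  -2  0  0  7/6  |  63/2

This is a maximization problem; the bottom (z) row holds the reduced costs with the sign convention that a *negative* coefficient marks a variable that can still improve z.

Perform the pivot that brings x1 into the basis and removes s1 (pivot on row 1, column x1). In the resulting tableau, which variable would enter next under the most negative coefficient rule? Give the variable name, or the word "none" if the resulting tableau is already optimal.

none

Pivot element 17/6. New z-row = old z-row − (-19/6)·(row 1/(17/6)).
Updated z-row coefficients: x1: 0, x2: 159/17, x3: 23/17, x4: 0, s1: 19/17, s2: 23/17.
No coefficient is strictly negative; the tableau after this pivot is optimal.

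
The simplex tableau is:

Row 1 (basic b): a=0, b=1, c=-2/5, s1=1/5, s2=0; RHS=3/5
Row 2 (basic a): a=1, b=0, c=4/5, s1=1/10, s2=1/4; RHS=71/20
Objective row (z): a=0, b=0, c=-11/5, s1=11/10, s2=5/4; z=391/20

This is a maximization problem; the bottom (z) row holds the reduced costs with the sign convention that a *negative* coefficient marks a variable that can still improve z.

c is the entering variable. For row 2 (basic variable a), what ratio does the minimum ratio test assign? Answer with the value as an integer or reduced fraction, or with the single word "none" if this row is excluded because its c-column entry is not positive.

Ratio = RHS / (c entry) = (71/20) / (4/5) = 71/16.

71/16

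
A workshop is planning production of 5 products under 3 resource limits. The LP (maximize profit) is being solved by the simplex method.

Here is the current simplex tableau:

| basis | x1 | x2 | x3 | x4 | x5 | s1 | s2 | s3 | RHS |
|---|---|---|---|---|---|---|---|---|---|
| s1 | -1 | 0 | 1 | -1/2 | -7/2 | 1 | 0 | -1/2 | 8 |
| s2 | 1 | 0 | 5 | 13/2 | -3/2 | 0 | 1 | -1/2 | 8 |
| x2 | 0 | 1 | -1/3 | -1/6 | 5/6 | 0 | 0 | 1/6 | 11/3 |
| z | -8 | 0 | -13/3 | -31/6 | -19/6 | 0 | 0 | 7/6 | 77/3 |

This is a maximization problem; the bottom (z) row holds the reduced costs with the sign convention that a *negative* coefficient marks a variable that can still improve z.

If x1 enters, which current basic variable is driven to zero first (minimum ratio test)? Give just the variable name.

Ratios: row 1 (s1): entry -1 ≤ 0, skip; row 2 (s2): 8/1 = 8; row 3 (x2): entry 0 ≤ 0, skip.
Minimum ratio 8 is in the s2 row, so s2 leaves.

s2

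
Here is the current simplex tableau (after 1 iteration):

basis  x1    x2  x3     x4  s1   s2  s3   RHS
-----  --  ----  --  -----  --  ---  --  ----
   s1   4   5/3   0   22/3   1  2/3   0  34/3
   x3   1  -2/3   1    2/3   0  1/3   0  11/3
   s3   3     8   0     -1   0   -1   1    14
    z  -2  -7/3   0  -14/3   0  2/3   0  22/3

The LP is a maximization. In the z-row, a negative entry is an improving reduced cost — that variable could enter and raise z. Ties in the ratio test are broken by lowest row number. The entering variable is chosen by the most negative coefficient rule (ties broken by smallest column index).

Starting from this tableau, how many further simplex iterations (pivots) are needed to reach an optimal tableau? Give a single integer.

2

pivot: x4 in, s1 out → z = 160/11
pivot: x2 in, s3 out → z = 3068/181
No improving column remains; optimal.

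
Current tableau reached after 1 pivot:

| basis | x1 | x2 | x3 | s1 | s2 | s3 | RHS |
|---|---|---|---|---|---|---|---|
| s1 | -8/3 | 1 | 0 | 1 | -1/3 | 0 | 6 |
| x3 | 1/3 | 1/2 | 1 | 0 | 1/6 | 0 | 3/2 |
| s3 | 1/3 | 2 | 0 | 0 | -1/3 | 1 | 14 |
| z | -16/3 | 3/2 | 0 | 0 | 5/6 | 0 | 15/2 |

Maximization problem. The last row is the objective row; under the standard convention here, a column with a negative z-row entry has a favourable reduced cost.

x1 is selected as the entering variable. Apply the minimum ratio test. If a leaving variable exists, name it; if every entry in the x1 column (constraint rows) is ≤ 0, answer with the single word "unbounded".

Ratios: row 1 (s1): entry -8/3 ≤ 0, skip; row 2 (x3): (3/2)/(1/3) = 9/2; row 3 (s3): 14/(1/3) = 42.
Minimum ratio is in the x3 row, so x3 leaves.

x3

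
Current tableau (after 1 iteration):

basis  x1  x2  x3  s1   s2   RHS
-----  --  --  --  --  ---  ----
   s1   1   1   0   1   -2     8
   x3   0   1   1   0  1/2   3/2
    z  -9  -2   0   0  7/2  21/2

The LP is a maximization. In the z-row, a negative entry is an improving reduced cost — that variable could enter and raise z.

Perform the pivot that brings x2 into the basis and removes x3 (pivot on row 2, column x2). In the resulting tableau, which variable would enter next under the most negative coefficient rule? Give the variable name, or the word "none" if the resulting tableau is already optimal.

x1

Pivot element 1. New z-row = old z-row − (-2)·(row 2/1).
Updated z-row coefficients: x1: -9, x2: 0, x3: 2, s1: 0, s2: 9/2.
The most negative is -9 in column x1, so x1 would enter next.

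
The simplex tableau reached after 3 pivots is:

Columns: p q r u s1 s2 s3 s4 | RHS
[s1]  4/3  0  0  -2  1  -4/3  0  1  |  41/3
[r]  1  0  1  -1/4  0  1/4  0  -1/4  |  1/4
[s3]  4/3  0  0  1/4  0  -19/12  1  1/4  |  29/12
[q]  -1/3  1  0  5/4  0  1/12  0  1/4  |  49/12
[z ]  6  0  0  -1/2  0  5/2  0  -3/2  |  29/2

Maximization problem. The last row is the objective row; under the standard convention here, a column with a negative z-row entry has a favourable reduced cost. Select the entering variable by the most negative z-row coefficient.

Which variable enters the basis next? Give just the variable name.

s4

Objective-row coefficients: p: 6, q: 0, r: 0, u: -1/2, s1: 0, s2: 5/2, s3: 0, s4: -3/2.
The most negative is -3/2 in column s4, so s4 enters.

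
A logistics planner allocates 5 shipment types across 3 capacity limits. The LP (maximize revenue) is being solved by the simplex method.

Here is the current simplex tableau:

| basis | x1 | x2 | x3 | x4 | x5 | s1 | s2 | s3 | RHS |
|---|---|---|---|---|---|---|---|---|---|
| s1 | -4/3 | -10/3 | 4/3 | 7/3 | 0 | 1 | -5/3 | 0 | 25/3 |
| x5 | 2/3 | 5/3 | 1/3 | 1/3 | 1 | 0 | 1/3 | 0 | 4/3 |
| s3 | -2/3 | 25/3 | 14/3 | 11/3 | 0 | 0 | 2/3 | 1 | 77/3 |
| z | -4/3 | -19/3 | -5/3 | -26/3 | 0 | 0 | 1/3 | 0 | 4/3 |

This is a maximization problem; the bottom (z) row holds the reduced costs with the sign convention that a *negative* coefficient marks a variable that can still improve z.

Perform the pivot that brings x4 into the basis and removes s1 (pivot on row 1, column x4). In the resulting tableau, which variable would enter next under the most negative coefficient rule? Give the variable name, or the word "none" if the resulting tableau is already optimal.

x2

Pivot element 7/3. New z-row = old z-row − (-26/3)·(row 1/(7/3)).
Updated z-row coefficients: x1: -44/7, x2: -131/7, x3: 23/7, x4: 0, x5: 0, s1: 26/7, s2: -41/7, s3: 0.
The most negative is -131/7 in column x2, so x2 would enter next.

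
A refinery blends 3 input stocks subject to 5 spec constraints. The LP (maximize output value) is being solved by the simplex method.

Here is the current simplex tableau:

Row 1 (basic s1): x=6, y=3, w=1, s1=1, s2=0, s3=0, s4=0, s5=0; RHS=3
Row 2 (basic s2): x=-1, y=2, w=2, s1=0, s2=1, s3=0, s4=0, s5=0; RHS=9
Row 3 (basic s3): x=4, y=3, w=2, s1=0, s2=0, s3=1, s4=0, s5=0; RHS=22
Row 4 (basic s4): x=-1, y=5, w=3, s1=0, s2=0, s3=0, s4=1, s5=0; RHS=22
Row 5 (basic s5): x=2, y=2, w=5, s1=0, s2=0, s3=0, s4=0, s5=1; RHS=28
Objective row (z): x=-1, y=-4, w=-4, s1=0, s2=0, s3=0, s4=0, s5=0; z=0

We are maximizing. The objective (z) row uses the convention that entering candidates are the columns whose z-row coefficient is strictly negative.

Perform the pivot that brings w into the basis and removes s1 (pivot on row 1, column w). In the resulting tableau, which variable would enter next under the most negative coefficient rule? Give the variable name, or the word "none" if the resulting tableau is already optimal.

none

Pivot element 1. New z-row = old z-row − (-4)·(row 1/1).
Updated z-row coefficients: x: 23, y: 8, w: 0, s1: 4, s2: 0, s3: 0, s4: 0, s5: 0.
No coefficient is strictly negative; the tableau after this pivot is optimal.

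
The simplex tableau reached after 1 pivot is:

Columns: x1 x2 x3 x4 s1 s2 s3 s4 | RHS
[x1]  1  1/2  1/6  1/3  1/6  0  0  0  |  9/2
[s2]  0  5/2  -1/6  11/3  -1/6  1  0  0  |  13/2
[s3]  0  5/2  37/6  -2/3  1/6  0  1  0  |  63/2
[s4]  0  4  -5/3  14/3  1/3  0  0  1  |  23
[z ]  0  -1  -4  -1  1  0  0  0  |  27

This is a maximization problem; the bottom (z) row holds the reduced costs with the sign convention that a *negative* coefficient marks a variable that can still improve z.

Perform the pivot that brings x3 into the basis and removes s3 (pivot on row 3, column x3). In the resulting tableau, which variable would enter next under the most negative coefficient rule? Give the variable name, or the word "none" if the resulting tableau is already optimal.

x4

Pivot element 37/6. New z-row = old z-row − (-4)·(row 3/(37/6)).
Updated z-row coefficients: x1: 0, x2: 23/37, x3: 0, x4: -53/37, s1: 41/37, s2: 0, s3: 24/37, s4: 0.
The most negative is -53/37 in column x4, so x4 would enter next.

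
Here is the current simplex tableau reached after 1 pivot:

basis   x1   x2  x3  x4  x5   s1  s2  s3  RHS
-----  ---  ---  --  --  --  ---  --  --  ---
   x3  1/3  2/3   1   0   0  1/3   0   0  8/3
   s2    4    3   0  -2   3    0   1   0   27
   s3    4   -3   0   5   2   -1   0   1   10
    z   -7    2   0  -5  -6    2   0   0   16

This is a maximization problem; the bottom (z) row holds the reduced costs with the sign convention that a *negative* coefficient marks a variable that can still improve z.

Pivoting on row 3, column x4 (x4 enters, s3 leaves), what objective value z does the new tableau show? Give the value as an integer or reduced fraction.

Minimum ratio for x4: 10/5 = 2.
z changes by −(z-row coeff of x4)·ratio = −(-5)·2 = 10.
New z = 16 + 10 = 26.

26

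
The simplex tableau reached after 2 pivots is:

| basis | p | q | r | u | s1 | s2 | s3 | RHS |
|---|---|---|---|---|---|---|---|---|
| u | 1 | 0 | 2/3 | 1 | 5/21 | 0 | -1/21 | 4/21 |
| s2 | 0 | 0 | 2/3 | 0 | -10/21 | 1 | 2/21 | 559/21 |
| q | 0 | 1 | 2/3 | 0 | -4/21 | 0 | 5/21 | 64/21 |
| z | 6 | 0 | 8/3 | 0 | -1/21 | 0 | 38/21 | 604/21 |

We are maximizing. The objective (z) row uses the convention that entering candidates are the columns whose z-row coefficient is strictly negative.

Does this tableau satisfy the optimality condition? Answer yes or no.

no

Column s1 has objective-row coefficient -1/21, which is negative; an improving pivot exists, so not yet optimal.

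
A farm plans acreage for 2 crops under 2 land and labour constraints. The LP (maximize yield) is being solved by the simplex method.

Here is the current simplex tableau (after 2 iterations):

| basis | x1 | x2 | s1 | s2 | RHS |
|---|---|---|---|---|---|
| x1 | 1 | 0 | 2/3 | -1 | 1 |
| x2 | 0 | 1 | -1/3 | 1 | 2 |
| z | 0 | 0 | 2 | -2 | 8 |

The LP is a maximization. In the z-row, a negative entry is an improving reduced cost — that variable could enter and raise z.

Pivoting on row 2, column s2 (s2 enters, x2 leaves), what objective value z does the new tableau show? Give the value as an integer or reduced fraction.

12

Minimum ratio for s2: 2/1 = 2.
z changes by −(z-row coeff of s2)·ratio = −(-2)·2 = 4.
New z = 8 + 4 = 12.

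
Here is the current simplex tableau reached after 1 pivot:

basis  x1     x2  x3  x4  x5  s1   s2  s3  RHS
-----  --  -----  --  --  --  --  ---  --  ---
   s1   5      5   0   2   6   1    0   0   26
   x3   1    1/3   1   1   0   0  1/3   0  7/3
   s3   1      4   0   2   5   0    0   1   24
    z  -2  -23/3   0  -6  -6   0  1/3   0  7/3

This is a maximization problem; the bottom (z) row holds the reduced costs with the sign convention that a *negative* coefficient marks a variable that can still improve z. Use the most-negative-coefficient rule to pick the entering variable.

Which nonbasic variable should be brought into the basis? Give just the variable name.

Objective-row coefficients: x1: -2, x2: -23/3, x3: 0, x4: -6, x5: -6, s1: 0, s2: 1/3, s3: 0.
The most negative is -23/3 in column x2, so x2 enters.

x2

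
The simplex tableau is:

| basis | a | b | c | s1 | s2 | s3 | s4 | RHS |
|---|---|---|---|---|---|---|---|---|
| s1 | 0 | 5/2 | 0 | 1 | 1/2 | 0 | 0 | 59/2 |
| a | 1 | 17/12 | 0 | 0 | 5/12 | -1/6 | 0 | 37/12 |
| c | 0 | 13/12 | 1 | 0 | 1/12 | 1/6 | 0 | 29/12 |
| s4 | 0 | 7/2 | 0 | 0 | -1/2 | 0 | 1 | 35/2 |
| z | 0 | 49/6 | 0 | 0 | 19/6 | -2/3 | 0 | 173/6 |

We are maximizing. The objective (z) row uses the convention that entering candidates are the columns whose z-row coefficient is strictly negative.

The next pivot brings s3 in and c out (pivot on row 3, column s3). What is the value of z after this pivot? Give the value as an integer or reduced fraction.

77/2

Minimum ratio for s3: (29/12)/(1/6) = 29/2.
z changes by −(z-row coeff of s3)·ratio = −(-2/3)·(29/2) = 29/3.
New z = 173/6 + (29/3) = 77/2.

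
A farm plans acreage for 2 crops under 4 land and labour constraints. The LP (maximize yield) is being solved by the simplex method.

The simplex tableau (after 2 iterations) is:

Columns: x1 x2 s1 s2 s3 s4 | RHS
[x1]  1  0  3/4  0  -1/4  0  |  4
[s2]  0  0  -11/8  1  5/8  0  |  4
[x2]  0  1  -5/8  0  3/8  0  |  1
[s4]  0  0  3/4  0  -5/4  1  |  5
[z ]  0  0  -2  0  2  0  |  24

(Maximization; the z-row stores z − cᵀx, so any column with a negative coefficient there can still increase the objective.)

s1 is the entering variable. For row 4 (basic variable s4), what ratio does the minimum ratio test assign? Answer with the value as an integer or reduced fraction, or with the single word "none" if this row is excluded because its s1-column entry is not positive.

20/3

Ratio = RHS / (s1 entry) = 5 / (3/4) = 20/3.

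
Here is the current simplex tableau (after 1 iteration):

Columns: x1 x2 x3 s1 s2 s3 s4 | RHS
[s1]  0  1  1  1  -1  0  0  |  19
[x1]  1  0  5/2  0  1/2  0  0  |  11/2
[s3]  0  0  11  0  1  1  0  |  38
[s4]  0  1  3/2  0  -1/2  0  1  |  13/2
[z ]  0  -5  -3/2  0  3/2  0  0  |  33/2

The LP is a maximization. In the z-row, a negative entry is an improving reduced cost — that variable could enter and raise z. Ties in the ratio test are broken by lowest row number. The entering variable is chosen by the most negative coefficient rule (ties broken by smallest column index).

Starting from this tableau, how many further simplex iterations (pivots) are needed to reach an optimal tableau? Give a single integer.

pivot: x2 in, s4 out → z = 49
pivot: s2 in, x1 out → z = 60
No improving column remains; optimal.

2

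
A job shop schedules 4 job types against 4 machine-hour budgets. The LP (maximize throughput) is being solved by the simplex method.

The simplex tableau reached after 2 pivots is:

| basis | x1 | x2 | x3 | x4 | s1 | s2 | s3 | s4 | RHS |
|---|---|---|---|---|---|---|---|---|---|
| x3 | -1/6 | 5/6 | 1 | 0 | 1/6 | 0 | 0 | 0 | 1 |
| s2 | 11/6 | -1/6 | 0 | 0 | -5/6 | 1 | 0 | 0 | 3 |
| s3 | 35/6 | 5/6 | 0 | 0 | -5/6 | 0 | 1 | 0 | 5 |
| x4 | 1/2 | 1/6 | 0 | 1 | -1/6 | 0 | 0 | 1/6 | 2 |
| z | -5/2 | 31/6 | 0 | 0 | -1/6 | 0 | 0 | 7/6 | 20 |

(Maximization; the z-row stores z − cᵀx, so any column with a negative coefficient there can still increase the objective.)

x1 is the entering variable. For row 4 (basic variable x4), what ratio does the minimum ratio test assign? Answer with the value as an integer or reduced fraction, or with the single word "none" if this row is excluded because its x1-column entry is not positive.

4

Ratio = RHS / (x1 entry) = 2 / (1/2) = 4.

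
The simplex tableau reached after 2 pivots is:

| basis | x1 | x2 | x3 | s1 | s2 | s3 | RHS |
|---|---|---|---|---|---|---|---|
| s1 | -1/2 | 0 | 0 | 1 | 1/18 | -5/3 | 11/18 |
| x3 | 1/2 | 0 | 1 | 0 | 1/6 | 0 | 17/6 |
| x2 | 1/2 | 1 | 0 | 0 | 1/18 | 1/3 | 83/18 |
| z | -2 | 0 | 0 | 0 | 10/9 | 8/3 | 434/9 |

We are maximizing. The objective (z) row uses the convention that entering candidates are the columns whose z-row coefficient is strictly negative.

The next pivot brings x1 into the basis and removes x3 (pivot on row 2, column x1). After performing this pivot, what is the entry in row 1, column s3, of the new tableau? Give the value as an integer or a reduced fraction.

-5/3

Pivot element is row 2, column x1: 1/2.
Normalize row 2: new (row 2, s3) = 0/(1/2) = 0.
row 1 ← row 1 − (-1/2)·(new row 2): -5/3 − (-1/2)·0 = -5/3.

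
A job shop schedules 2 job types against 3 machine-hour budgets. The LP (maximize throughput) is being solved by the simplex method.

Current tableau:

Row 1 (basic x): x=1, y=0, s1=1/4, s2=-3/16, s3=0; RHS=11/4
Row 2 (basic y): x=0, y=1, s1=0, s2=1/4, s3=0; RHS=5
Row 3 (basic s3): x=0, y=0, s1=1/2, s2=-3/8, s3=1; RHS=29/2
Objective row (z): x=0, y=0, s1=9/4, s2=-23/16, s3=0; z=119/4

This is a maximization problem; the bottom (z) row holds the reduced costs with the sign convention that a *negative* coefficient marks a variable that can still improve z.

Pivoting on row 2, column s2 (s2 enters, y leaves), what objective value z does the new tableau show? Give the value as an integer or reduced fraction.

117/2

Minimum ratio for s2: 5/(1/4) = 20.
z changes by −(z-row coeff of s2)·ratio = −(-23/16)·20 = 115/4.
New z = 119/4 + (115/4) = 117/2.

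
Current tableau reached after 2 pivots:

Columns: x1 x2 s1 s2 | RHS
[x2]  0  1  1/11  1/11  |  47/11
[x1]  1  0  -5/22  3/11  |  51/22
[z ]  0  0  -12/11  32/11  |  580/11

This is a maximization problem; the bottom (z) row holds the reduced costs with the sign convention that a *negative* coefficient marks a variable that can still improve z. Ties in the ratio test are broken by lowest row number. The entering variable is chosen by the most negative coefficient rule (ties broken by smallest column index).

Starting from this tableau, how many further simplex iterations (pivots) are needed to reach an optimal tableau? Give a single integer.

1

pivot: s1 in, x2 out → z = 104
No improving column remains; optimal.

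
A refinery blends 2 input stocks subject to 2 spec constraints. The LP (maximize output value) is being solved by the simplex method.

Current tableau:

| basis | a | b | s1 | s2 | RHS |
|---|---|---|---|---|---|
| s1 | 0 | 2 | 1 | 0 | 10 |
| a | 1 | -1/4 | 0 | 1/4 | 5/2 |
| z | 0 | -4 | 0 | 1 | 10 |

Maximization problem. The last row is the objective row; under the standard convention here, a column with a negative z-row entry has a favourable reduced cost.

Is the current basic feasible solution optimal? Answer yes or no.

Column b has objective-row coefficient -4, which is negative; an improving pivot exists, so not yet optimal.

no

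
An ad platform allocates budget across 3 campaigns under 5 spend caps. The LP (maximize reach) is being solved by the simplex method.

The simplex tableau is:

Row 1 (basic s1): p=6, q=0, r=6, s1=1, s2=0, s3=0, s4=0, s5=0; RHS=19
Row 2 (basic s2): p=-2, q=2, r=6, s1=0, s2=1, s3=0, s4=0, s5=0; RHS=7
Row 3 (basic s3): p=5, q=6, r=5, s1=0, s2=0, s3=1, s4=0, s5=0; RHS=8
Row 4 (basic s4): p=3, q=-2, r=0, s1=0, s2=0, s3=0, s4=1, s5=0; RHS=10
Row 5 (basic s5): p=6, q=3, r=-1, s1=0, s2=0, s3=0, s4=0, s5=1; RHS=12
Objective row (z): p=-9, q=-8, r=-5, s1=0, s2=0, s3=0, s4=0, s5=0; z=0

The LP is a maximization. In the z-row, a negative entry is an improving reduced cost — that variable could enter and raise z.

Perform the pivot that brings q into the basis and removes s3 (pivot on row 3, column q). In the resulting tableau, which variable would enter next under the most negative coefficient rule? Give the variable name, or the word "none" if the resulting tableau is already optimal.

Pivot element 6. New z-row = old z-row − (-8)·(row 3/6).
Updated z-row coefficients: p: -7/3, q: 0, r: 5/3, s1: 0, s2: 0, s3: 4/3, s4: 0, s5: 0.
The most negative is -7/3 in column p, so p would enter next.

p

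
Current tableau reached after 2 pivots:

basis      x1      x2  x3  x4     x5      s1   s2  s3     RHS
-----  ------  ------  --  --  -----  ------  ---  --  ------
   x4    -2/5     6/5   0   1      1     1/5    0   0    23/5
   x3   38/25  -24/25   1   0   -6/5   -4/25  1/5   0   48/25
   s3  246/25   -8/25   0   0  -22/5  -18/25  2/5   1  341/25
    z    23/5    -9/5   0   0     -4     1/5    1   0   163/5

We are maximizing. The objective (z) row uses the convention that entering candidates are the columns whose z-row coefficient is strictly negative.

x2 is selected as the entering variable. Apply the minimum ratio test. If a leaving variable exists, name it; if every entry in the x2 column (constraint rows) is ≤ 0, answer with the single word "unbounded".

x4

Ratios: row 1 (x4): (23/5)/(6/5) = 23/6; row 2 (x3): entry -24/25 ≤ 0, skip; row 3 (s3): entry -8/25 ≤ 0, skip.
Minimum ratio is in the x4 row, so x4 leaves.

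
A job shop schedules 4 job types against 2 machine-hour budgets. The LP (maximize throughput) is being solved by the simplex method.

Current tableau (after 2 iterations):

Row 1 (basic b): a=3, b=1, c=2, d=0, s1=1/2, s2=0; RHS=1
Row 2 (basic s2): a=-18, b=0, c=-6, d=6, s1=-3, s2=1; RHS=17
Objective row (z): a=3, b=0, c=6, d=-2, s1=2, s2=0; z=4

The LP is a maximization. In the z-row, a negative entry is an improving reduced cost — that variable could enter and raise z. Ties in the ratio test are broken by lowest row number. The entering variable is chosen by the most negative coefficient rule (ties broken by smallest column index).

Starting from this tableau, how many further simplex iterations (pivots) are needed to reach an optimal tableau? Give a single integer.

2

pivot: d in, s2 out → z = 29/3
pivot: a in, b out → z = 32/3
No improving column remains; optimal.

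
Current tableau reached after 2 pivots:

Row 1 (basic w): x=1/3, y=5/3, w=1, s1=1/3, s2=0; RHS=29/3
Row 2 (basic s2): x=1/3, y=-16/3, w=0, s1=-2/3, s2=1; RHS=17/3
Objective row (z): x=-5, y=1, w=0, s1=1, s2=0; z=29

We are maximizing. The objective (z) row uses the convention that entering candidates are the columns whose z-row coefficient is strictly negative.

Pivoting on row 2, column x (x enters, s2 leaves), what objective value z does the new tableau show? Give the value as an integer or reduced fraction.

Minimum ratio for x: (17/3)/(1/3) = 17.
z changes by −(z-row coeff of x)·ratio = −(-5)·17 = 85.
New z = 29 + 85 = 114.

114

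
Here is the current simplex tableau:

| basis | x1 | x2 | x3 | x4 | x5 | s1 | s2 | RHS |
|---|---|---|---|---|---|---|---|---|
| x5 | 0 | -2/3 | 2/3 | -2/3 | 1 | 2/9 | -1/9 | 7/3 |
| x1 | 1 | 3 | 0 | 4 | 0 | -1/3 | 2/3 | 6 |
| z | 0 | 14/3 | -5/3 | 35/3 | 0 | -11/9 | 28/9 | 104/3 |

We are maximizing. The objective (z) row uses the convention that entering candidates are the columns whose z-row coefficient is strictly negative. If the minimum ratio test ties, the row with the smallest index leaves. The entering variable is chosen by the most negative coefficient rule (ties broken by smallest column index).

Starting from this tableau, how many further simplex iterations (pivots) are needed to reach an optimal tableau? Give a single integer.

pivot: x3 in, x5 out → z = 81/2
pivot: s1 in, x3 out → z = 95/2
No improving column remains; optimal.

2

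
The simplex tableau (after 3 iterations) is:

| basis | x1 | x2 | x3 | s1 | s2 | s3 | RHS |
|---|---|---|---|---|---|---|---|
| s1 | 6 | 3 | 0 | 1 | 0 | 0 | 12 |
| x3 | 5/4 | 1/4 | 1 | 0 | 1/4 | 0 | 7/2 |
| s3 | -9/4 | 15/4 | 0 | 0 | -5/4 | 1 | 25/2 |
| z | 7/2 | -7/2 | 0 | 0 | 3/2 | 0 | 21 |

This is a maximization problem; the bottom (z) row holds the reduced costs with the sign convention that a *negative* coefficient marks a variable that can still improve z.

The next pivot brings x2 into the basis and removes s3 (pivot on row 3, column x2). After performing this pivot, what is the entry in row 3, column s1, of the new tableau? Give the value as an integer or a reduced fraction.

0

Pivot element is row 3, column x2: 15/4.
Normalize row 3: new (row 3, s1) = 0/(15/4) = 0.
Row 3 is the pivot row, so the entry is 0.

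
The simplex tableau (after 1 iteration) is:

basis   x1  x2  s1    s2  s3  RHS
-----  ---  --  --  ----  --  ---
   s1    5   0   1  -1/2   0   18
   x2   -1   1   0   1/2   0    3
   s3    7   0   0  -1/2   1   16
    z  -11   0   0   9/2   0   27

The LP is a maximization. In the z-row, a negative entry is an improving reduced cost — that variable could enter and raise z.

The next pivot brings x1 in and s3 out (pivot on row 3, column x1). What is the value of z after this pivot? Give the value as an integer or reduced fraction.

Minimum ratio for x1: 16/7 = 16/7.
z changes by −(z-row coeff of x1)·ratio = −(-11)·(16/7) = 176/7.
New z = 27 + (176/7) = 365/7.

365/7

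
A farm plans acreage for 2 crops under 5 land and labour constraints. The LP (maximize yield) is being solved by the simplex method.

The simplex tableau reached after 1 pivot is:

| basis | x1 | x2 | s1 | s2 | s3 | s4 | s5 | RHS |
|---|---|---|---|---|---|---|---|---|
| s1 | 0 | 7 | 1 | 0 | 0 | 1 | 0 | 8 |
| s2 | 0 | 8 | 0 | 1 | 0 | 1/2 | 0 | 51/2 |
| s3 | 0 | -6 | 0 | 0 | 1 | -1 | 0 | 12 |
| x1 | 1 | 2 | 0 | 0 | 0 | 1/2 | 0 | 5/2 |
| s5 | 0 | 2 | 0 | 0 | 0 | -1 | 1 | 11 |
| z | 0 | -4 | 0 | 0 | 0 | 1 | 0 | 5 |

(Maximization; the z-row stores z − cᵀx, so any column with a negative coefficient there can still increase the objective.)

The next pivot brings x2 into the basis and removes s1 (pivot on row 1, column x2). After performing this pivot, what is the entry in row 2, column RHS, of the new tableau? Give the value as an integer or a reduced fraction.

Pivot element is row 1, column x2: 7.
Normalize row 1: new (row 1, RHS) = 8/7 = 8/7.
row 2 ← row 2 − 8·(new row 1): 51/2 − 8·(8/7) = 229/14.

229/14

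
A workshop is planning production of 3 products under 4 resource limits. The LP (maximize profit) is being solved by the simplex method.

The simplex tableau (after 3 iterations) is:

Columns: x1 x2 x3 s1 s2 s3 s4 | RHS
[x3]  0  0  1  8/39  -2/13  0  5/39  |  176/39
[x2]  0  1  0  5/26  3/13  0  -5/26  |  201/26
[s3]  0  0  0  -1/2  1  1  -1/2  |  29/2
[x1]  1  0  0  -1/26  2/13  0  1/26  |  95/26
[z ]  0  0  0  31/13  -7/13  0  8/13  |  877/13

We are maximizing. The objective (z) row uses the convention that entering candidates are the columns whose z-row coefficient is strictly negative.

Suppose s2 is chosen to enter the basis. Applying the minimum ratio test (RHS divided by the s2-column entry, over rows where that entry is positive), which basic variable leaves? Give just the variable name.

s3

Ratios: row 1 (x3): entry -2/13 ≤ 0, skip; row 2 (x2): (201/26)/(3/13) = 67/2; row 3 (s3): (29/2)/1 = 29/2; row 4 (x1): (95/26)/(2/13) = 95/4.
Minimum ratio 29/2 is in the s3 row, so s3 leaves.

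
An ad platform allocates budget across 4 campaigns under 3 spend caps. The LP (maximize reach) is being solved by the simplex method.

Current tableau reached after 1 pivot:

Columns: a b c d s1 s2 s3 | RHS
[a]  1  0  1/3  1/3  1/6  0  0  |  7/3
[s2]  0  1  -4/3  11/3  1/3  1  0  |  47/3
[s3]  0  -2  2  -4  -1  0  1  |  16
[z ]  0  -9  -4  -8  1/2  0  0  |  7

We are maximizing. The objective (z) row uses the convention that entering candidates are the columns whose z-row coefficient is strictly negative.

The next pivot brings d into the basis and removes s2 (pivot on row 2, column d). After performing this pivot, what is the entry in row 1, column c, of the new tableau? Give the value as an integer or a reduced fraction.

Pivot element is row 2, column d: 11/3.
Normalize row 2: new (row 2, c) = (-4/3)/(11/3) = -4/11.
row 1 ← row 1 − (1/3)·(new row 2): 1/3 − (1/3)·(-4/11) = 5/11.

5/11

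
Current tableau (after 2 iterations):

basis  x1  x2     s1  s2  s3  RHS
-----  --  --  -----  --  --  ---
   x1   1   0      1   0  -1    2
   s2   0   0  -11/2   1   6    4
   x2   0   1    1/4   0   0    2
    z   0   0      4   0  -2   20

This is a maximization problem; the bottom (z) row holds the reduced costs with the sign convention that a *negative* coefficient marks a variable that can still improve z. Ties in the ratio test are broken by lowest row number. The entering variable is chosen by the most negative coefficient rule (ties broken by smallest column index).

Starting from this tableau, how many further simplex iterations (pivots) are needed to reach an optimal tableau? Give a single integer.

pivot: s3 in, s2 out → z = 64/3
No improving column remains; optimal.

1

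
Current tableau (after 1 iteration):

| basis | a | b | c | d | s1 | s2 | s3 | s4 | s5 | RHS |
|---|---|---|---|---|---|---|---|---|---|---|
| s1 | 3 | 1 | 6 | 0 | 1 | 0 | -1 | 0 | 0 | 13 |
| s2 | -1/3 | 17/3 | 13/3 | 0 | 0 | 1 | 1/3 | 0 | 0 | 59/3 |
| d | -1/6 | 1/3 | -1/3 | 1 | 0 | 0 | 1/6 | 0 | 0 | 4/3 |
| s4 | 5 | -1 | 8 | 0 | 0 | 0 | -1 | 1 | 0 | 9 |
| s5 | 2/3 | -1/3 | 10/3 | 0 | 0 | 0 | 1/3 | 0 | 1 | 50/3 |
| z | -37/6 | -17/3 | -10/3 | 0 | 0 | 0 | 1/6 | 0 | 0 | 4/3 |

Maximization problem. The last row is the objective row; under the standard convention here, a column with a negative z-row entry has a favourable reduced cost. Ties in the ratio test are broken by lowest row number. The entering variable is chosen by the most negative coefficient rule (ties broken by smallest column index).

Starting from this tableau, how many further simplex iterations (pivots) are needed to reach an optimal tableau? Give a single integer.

pivot: a in, s4 out → z = 373/30
pivot: b in, s2 out → z = 1571/42
pivot: s3 in, d out → z = 204/5
No improving column remains; optimal.

3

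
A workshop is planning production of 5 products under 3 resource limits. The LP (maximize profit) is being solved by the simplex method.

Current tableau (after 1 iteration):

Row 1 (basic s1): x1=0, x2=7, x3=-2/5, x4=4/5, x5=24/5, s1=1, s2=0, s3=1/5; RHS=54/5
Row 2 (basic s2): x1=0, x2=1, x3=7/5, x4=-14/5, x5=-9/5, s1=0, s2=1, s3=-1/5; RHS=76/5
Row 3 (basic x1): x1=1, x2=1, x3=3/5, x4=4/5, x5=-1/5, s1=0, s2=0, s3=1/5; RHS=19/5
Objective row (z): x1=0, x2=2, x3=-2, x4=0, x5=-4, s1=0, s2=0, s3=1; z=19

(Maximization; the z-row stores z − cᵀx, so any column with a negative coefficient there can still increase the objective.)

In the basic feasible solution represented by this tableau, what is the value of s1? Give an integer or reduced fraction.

54/5

s1 is basic (row 1); its value is the RHS of that row: 54/5.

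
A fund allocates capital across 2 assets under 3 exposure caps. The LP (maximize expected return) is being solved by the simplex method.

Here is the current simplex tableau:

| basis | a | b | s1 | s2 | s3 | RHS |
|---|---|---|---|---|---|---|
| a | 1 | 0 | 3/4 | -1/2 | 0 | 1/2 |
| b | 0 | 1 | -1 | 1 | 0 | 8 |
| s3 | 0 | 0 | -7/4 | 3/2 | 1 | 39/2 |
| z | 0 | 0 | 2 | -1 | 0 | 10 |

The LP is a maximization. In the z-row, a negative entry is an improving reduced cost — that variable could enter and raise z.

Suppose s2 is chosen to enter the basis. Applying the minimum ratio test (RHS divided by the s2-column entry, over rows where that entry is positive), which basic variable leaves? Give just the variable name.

b

Ratios: row 1 (a): entry -1/2 ≤ 0, skip; row 2 (b): 8/1 = 8; row 3 (s3): (39/2)/(3/2) = 13.
Minimum ratio 8 is in the b row, so b leaves.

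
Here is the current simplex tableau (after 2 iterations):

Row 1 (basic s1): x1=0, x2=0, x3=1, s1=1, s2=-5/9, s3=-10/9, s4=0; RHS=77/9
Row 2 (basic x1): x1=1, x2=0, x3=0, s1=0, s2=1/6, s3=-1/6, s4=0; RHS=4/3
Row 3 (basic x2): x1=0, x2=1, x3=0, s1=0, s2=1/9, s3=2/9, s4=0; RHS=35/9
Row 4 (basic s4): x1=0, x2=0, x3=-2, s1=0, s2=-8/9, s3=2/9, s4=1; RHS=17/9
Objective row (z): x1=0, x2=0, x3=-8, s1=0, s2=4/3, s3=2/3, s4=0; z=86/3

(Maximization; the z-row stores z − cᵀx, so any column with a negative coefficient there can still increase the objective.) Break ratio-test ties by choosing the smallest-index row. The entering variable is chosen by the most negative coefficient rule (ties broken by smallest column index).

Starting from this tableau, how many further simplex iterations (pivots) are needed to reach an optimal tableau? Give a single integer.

2

pivot: x3 in, s1 out → z = 874/9
pivot: s3 in, x2 out → z = 241
No improving column remains; optimal.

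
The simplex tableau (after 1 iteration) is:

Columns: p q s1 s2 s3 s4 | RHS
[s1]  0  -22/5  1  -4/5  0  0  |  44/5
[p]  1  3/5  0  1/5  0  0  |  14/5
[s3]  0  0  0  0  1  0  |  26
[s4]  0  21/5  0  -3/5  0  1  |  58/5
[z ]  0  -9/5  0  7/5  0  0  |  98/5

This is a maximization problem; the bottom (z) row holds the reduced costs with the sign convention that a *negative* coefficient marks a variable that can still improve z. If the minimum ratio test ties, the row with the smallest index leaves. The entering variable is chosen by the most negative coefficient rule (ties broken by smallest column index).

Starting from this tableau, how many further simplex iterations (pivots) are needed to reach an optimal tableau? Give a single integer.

1

pivot: q in, s4 out → z = 172/7
No improving column remains; optimal.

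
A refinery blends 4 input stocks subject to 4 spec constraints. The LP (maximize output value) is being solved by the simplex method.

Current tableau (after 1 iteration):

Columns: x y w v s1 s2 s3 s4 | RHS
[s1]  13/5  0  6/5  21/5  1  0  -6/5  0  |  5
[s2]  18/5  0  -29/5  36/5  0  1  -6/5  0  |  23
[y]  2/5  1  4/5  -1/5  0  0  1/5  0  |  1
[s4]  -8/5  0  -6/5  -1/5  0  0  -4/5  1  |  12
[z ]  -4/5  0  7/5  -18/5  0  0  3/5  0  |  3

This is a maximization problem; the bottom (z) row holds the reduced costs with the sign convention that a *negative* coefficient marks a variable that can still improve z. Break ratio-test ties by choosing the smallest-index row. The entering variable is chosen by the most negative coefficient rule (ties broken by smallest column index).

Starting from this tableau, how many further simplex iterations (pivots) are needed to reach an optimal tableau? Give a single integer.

2

pivot: v in, s1 out → z = 51/7
pivot: s3 in, y out → z = 11
No improving column remains; optimal.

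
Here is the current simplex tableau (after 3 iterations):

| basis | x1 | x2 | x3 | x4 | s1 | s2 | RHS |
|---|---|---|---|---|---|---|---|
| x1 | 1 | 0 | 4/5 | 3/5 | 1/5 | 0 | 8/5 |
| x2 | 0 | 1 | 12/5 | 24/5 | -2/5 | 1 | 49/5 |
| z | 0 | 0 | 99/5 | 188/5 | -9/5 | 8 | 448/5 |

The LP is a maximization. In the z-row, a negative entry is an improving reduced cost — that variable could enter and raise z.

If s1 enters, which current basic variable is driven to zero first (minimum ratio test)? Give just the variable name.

x1

Ratios: row 1 (x1): (8/5)/(1/5) = 8; row 2 (x2): entry -2/5 ≤ 0, skip.
Minimum ratio 8 is in the x1 row, so x1 leaves.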